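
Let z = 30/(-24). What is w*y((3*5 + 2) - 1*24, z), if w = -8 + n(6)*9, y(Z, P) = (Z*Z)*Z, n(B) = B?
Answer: -15778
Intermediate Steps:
z = -5/4 (z = 30*(-1/24) = -5/4 ≈ -1.2500)
y(Z, P) = Z³ (y(Z, P) = Z²*Z = Z³)
w = 46 (w = -8 + 6*9 = -8 + 54 = 46)
w*y((3*5 + 2) - 1*24, z) = 46*((3*5 + 2) - 1*24)³ = 46*((15 + 2) - 24)³ = 46*(17 - 24)³ = 46*(-7)³ = 46*(-343) = -15778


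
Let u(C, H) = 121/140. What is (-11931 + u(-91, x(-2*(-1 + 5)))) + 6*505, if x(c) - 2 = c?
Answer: -1246019/140 ≈ -8900.1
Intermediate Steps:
x(c) = 2 + c
u(C, H) = 121/140 (u(C, H) = 121*(1/140) = 121/140)
(-11931 + u(-91, x(-2*(-1 + 5)))) + 6*505 = (-11931 + 121/140) + 6*505 = -1670219/140 + 3030 = -1246019/140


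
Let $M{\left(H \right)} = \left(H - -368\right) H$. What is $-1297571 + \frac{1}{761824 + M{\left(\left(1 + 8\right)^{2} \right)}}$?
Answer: $- \frac{1035712089202}{798193} \approx -1.2976 \cdot 10^{6}$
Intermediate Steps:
$M{\left(H \right)} = H \left(368 + H\right)$ ($M{\left(H \right)} = \left(H + 368\right) H = \left(368 + H\right) H = H \left(368 + H\right)$)
$-1297571 + \frac{1}{761824 + M{\left(\left(1 + 8\right)^{2} \right)}} = -1297571 + \frac{1}{761824 + \left(1 + 8\right)^{2} \left(368 + \left(1 + 8\right)^{2}\right)} = -1297571 + \frac{1}{761824 + 9^{2} \left(368 + 9^{2}\right)} = -1297571 + \frac{1}{761824 + 81 \left(368 + 81\right)} = -1297571 + \frac{1}{761824 + 81 \cdot 449} = -1297571 + \frac{1}{761824 + 36369} = -1297571 + \frac{1}{798193} = - \frac{1035712089202}{798193}$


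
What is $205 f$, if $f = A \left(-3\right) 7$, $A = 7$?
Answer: $-30135$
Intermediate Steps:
$f = -147$ ($f = 7 \left(-3\right) 7 = \left(-21\right) 7 = -147$)
$205 f = 205 \left(-147\right) = -30135$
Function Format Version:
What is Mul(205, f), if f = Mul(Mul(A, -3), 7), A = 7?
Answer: -30135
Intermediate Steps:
f = -147 (f = Mul(Mul(7, -3), 7) = Mul(-21, 7) = -147)
Mul(205, f) = Mul(205, -147) = -30135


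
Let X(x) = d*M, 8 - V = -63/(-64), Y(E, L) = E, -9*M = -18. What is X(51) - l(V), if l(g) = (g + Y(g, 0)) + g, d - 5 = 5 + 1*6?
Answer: 701/64 ≈ 10.953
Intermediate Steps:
M = 2 (M = -⅑*(-18) = 2)
V = 449/64 (V = 8 - (-63)/(-64) = 8 - (-63)*(-1)/64 = 8 - 1*63/64 = 8 - 63/64 = 449/64 ≈ 7.0156)
d = 16 (d = 5 + (5 + 1*6) = 5 + (5 + 6) = 5 + 11 = 16)
l(g) = 3*g (l(g) = (g + g) + g = 2*g + g = 3*g)
X(x) = 32 (X(x) = 16*2 = 32)
X(51) - l(V) = 32 - 3*449/64 = 32 - 1*1347/64 = 32 - 1347/64 = 701/64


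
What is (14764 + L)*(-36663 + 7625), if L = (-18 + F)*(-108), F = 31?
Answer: -387947680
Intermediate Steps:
L = -1404 (L = (-18 + 31)*(-108) = 13*(-108) = -1404)
(14764 + L)*(-36663 + 7625) = (14764 - 1404)*(-36663 + 7625) = 13360*(-29038) = -387947680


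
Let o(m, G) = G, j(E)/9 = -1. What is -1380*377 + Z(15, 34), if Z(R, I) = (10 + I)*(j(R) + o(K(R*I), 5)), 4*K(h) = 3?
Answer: -520436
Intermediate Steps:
j(E) = -9 (j(E) = 9*(-1) = -9)
K(h) = ¾ (K(h) = (¼)*3 = ¾)
Z(R, I) = -40 - 4*I (Z(R, I) = (10 + I)*(-9 + 5) = (10 + I)*(-4) = -40 - 4*I)
-1380*377 + Z(15, 34) = -1380*377 + (-40 - 4*34) = -520260 + (-40 - 136) = -520260 - 176 = -520436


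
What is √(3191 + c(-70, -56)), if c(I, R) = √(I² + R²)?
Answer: √(3191 + 14*√41) ≈ 57.277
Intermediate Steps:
√(3191 + c(-70, -56)) = √(3191 + √((-70)² + (-56)²)) = √(3191 + √(4900 + 3136)) = √(3191 + √8036) = √(3191 + 14*√41)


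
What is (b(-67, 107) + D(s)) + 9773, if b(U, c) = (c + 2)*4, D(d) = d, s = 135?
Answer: 10344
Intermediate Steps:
b(U, c) = 8 + 4*c (b(U, c) = (2 + c)*4 = 8 + 4*c)
(b(-67, 107) + D(s)) + 9773 = ((8 + 4*107) + 135) + 9773 = ((8 + 428) + 135) + 9773 = (436 + 135) + 9773 = 571 + 9773 = 10344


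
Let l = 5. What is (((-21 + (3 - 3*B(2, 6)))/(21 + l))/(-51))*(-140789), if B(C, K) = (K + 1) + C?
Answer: -2111835/442 ≈ -4777.9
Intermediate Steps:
B(C, K) = 1 + C + K (B(C, K) = (1 + K) + C = 1 + C + K)
(((-21 + (3 - 3*B(2, 6)))/(21 + l))/(-51))*(-140789) = (((-21 + (3 - 3*(1 + 2 + 6)))/(21 + 5))/(-51))*(-140789) = (((-21 + (3 - 3*9))/26)*(-1/51))*(-140789) = (((-21 + (3 - 27))*(1/26))*(-1/51))*(-140789) = (((-21 - 24)*(1/26))*(-1/51))*(-140789) = (-45*1/26*(-1/51))*(-140789) = -45/26*(-1/51)*(-140789) = (15/442)*(-140789) = -2111835/442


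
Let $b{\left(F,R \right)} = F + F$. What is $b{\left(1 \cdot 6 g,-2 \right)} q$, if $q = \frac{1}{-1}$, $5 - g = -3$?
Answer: $-96$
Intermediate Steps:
$g = 8$ ($g = 5 - -3 = 5 + 3 = 8$)
$q = -1$
$b{\left(F,R \right)} = 2 F$
$b{\left(1 \cdot 6 g,-2 \right)} q = 2 \cdot 1 \cdot 6 \cdot 8 \left(-1\right) = 2 \cdot 6 \cdot 8 \left(-1\right) = 2 \cdot 48 \left(-1\right) = 96 \left(-1\right) = -96$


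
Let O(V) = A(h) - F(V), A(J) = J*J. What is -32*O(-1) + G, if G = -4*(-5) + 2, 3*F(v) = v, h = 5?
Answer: -2366/3 ≈ -788.67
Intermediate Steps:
A(J) = J²
F(v) = v/3
G = 22 (G = 20 + 2 = 22)
O(V) = 25 - V/3 (O(V) = 5² - V/3 = 25 - V/3)
-32*O(-1) + G = -32*(25 - ⅓*(-1)) + 22 = -32*(25 + ⅓) + 22 = -32*76/3 + 22 = -2432/3 + 22 = -2366/3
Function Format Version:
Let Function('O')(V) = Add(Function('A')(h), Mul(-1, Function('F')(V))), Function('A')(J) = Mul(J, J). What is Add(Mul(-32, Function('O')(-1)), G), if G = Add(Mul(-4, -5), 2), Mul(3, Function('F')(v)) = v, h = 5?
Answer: Rational(-2366, 3) ≈ -788.67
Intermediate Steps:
Function('A')(J) = Pow(J, 2)
Function('F')(v) = Mul(Rational(1, 3), v)
G = 22 (G = Add(20, 2) = 22)
Function('O')(V) = Add(25, Mul(Rational(-1, 3), V)) (Function('O')(V) = Add(Pow(5, 2), Mul(-1, Mul(Rational(1, 3), V))) = Add(25, Mul(Rational(-1, 3), V)))
Add(Mul(-32, Function('O')(-1)), G) = Add(Mul(-32, Add(25, Mul(Rational(-1, 3), -1))), 22) = Add(Mul(-32, Add(25, Rational(1, 3))), 22) = Add(Mul(-32, Rational(76, 3)), 22) = Add(Rational(-2432, 3), 22) = Rational(-2366, 3)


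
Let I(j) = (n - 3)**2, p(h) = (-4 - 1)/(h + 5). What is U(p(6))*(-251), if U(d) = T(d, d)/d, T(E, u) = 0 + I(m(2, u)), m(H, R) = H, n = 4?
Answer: 2761/5 ≈ 552.20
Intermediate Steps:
p(h) = -5/(5 + h)
I(j) = 1 (I(j) = (4 - 3)**2 = 1**2 = 1)
T(E, u) = 1 (T(E, u) = 0 + 1 = 1)
U(d) = 1/d
U(p(6))*(-251) = -251/(-5/(5 + 6)) = -251/(-5/11) = -11/5*(-251) = 2761/5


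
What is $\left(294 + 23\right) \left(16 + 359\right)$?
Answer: $118875$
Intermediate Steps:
$\left(294 + 23\right) \left(16 + 359\right) = 317 \cdot 375 = 118875$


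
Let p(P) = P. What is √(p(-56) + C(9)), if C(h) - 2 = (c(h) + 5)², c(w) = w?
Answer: √142 ≈ 11.916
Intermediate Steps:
C(h) = 2 + (5 + h)² (C(h) = 2 + (h + 5)² = 2 + (5 + h)²)
√(p(-56) + C(9)) = √(-56 + (2 + (5 + 9)²)) = √(-56 + (2 + 14²)) = √(-56 + (2 + 196)) = √(-56 + 198) = √142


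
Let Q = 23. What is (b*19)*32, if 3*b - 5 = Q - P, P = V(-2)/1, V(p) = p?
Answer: 6080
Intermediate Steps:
P = -2 (P = -2/1 = -2*1 = -2)
b = 10 (b = 5/3 + (23 - 1*(-2))/3 = 5/3 + (23 + 2)/3 = 5/3 + (⅓)*25 = 5/3 + 25/3 = 10)
(b*19)*32 = (10*19)*32 = 190*32 = 6080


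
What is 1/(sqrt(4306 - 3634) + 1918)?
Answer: 137/262718 - sqrt(42)/919513 ≈ 0.00051442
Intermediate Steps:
1/(sqrt(4306 - 3634) + 1918) = 1/(sqrt(672) + 1918) = 1/(4*sqrt(42) + 1918) = 1/(1918 + 4*sqrt(42))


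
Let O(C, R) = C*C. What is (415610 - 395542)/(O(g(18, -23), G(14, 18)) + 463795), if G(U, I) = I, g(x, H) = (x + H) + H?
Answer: 20068/464579 ≈ 0.043196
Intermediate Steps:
g(x, H) = x + 2*H (g(x, H) = (H + x) + H = x + 2*H)
O(C, R) = C²
(415610 - 395542)/(O(g(18, -23), G(14, 18)) + 463795) = (415610 - 395542)/((18 + 2*(-23))² + 463795) = 20068/((18 - 46)² + 463795) = 20068/((-28)² + 463795) = 20068/(784 + 463795) = 20068/464579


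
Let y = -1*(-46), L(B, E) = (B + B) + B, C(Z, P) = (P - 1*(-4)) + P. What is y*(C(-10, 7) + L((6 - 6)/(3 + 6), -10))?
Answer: 828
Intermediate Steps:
C(Z, P) = 4 + 2*P (C(Z, P) = (P + 4) + P = (4 + P) + P = 4 + 2*P)
L(B, E) = 3*B (L(B, E) = 2*B + B = 3*B)
y = 46
y*(C(-10, 7) + L((6 - 6)/(3 + 6), -10)) = 46*((4 + 2*7) + 3*((6 - 6)/(3 + 6))) = 46*((4 + 14) + 3*(0/9)) = 46*(18 + 3*(0*(⅑))) = 46*(18 + 3*0) = 46*(18 + 0) = 46*18 = 828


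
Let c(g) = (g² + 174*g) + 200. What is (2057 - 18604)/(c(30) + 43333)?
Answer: -16547/49653 ≈ -0.33325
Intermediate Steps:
c(g) = 200 + g² + 174*g
(2057 - 18604)/(c(30) + 43333) = (2057 - 18604)/((200 + 30² + 174*30) + 43333) = -16547/((200 + 900 + 5220) + 43333) = -16547/(6320 + 43333) = -16547/49653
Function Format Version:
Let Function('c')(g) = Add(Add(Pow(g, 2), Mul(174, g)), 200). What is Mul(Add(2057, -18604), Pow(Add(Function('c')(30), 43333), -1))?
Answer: Rational(-16547, 49653) ≈ -0.33325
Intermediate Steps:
Function('c')(g) = Add(200, Pow(g, 2), Mul(174, g))
Mul(Add(2057, -18604), Pow(Add(Function('c')(30), 43333), -1)) = Mul(Add(2057, -18604), Pow(Add(Add(200, Pow(30, 2), Mul(174, 30)), 43333), -1)) = Mul(-16547, Pow(Add(Add(200, 900, 5220), 43333), -1)) = Mul(-16547, Pow(Add(6320, 43333), -1)) = Mul(-16547, Pow(49653, -1)) = Mul(-16547, Rational(1, 49653)) = Rational(-16547, 49653)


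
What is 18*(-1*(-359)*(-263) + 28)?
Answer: -1699002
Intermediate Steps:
18*(-1*(-359)*(-263) + 28) = 18*(359*(-263) + 28) = 18*(-94417 + 28) = 18*(-94389) = -1699002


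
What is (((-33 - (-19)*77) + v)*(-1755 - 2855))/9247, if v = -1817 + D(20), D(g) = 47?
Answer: 1567400/9247 ≈ 169.50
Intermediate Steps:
v = -1770 (v = -1817 + 47 = -1770)
(((-33 - (-19)*77) + v)*(-1755 - 2855))/9247 = (((-33 - (-19)*77) - 1770)*(-1755 - 2855))/9247 = (((-33 - 1*(-1463)) - 1770)*(-4610))*(1/9247) = (((-33 + 1463) - 1770)*(-4610))*(1/9247) = ((1430 - 1770)*(-4610))*(1/9247) = -340*(-4610)*(1/9247) = 1567400*(1/9247) = 1567400/9247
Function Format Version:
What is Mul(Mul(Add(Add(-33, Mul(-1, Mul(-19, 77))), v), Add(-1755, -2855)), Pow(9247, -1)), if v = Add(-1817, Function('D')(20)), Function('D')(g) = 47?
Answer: Rational(1567400, 9247) ≈ 169.50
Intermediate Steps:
v = -1770 (v = Add(-1817, 47) = -1770)
Mul(Mul(Add(Add(-33, Mul(-1, Mul(-19, 77))), v), Add(-1755, -2855)), Pow(9247, -1)) = Mul(Mul(Add(Add(-33, Mul(-1, Mul(-19, 77))), -1770), Add(-1755, -2855)), Pow(9247, -1)) = Mul(Mul(Add(Add(-33, Mul(-1, -1463)), -1770), -4610), Rational(1, 9247)) = Mul(Mul(Add(Add(-33, 1463), -1770), -4610), Rational(1, 9247)) = Mul(Mul(Add(1430, -1770), -4610), Rational(1, 9247)) = Mul(Mul(-340, -4610), Rational(1, 9247)) = Mul(1567400, Rational(1, 9247)) = Rational(1567400, 9247)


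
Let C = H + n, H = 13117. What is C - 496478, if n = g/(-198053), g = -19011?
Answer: -95731077122/198053 ≈ -4.8336e+5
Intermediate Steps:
n = 19011/198053 (n = -19011/(-198053) = -19011*(-1/198053) = 19011/198053 ≈ 0.095989)
C = 2597880212/198053 (C = 13117 + 19011/198053 = 2597880212/198053 ≈ 13117.)
C - 496478 = 2597880212/198053 - 496478 = -95731077122/198053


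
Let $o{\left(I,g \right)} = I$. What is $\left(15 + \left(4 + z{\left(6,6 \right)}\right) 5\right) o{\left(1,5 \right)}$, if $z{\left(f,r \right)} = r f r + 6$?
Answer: $1145$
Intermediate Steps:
$z{\left(f,r \right)} = 6 + f r^{2}$ ($z{\left(f,r \right)} = f r r + 6 = f r^{2} + 6 = 6 + f r^{2}$)
$\left(15 + \left(4 + z{\left(6,6 \right)}\right) 5\right) o{\left(1,5 \right)} = \left(15 + \left(4 + \left(6 + 6 \cdot 6^{2}\right)\right) 5\right) 1 = \left(15 + \left(4 + \left(6 + 6 \cdot 36\right)\right) 5\right) 1 = \left(15 + \left(4 + \left(6 + 216\right)\right) 5\right) 1 = \left(15 + \left(4 + 222\right) 5\right) 1 = \left(15 + 226 \cdot 5\right) 1 = \left(15 + 1130\right) 1 = 1145 \cdot 1 = 1145$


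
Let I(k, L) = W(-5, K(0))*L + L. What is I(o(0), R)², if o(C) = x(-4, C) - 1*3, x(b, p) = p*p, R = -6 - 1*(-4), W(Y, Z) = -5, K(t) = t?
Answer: 64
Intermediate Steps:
R = -2 (R = -6 + 4 = -2)
x(b, p) = p²
o(C) = -3 + C² (o(C) = C² - 1*3 = C² - 3 = -3 + C²)
I(k, L) = -4*L (I(k, L) = -5*L + L = -4*L)
I(o(0), R)² = (-4*(-2))² = 8² = 64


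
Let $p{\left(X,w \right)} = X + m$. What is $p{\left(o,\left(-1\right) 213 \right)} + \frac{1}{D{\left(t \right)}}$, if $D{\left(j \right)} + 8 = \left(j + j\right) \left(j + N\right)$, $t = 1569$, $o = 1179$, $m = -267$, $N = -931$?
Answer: $\frac{1825856833}{2002036} \approx 912.0$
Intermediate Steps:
$p{\left(X,w \right)} = -267 + X$ ($p{\left(X,w \right)} = X - 267 = -267 + X$)
$D{\left(j \right)} = -8 + 2 j \left(-931 + j\right)$ ($D{\left(j \right)} = -8 + \left(j + j\right) \left(j - 931\right) = -8 + 2 j \left(-931 + j\right)$)
$p{\left(o,\left(-1\right) 213 \right)} + \frac{1}{D{\left(t \right)}} = \left(-267 + 1179\right) + \frac{1}{-8 - 2921478 + 2 \cdot 1569^{2}} = 912 + \frac{1}{-8 - 2921478 + 2 \cdot 2461761} = 912 + \frac{1}{-8 - 2921478 + 4923522} = 912 + \frac{1}{2002036} = \frac{1825856833}{2002036}$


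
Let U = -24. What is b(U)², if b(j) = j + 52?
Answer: 784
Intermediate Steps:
b(j) = 52 + j
b(U)² = (52 - 24)² = 28² = 784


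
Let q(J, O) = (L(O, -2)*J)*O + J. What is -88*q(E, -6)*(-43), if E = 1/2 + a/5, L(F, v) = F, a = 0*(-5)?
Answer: 70004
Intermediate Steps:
a = 0
E = ½ (E = 1/2 + 0/5 = 1*(½) + 0*(⅕) = ½ + 0 = ½ ≈ 0.50000)
q(J, O) = J + J*O² (q(J, O) = (O*J)*O + J = (J*O)*O + J = J*O² + J = J + J*O²)
-88*q(E, -6)*(-43) = -44*(1 + (-6)²)*(-43) = -44*(1 + 36)*(-43) = -44*37*(-43) = -88*37/2*(-43) = -1628*(-43) = 70004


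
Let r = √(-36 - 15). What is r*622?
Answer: 622*I*√51 ≈ 4442.0*I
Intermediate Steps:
r = I*√51 (r = √(-51) = I*√51 ≈ 7.1414*I)
r*622 = (I*√51)*622 = 622*I*√51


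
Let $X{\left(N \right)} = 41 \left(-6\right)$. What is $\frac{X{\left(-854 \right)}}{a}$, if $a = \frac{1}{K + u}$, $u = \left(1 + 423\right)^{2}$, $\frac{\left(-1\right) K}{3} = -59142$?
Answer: $-87871692$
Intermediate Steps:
$K = 177426$ ($K = \left(-3\right) \left(-59142\right) = 177426$)
$X{\left(N \right)} = -246$
$u = 179776$ ($u = 424^{2} = 179776$)
$a = \frac{1}{357202}$ ($a = \frac{1}{177426 + 179776} = \frac{1}{357202} \approx 2.7995 \cdot 10^{-6}$)
$\frac{X{\left(-854 \right)}}{a} = - 246 \frac{1}{\frac{1}{357202}} = \left(-246\right) 357202 = -87871692$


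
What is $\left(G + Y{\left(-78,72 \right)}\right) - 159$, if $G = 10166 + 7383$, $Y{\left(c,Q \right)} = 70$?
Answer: $17460$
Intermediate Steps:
$G = 17549$
$\left(G + Y{\left(-78,72 \right)}\right) - 159 = \left(17549 + 70\right) - 159 = 17619 - 159 = 17460$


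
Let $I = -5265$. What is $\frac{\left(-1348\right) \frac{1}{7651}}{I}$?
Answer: $\frac{1348}{40282515} \approx 3.3464 \cdot 10^{-5}$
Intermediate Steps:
$\frac{\left(-1348\right) \frac{1}{7651}}{I} = \frac{\left(-1348\right) \frac{1}{7651}}{-5265} = \left(-1348\right) \frac{1}{7651} \left(- \frac{1}{5265}\right) = \left(- \frac{1348}{7651}\right) \left(- \frac{1}{5265}\right) = \frac{1348}{40282515}$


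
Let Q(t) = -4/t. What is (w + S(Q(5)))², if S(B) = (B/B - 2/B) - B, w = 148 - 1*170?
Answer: 31329/100 ≈ 313.29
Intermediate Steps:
w = -22 (w = 148 - 170 = -22)
S(B) = 1 - B - 2/B (S(B) = (1 - 2/B) - B = 1 - B - 2/B)
(w + S(Q(5)))² = (-22 + (1 - (-4)/5 - 2/((-4/5))))² = (-22 + (1 - (-4)/5 - 2/((-4*⅕))))² = (-22 + (1 - 1*(-⅘) - 2/(-⅘)))² = (-22 + (1 + ⅘ - 2*(-5/4)))² = (-22 + (1 + ⅘ + 5/2))² = (-22 + 43/10)² = (-177/10)² = 31329/100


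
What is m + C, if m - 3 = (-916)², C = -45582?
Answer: 793477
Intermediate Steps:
m = 839059 (m = 3 + (-916)² = 3 + 839056 = 839059)
m + C = 839059 - 45582 = 793477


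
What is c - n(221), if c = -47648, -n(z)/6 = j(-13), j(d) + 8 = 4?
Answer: -47672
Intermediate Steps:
j(d) = -4 (j(d) = -8 + 4 = -4)
n(z) = 24 (n(z) = -6*(-4) = 24)
c - n(221) = -47648 - 1*24 = -47648 - 24 = -47672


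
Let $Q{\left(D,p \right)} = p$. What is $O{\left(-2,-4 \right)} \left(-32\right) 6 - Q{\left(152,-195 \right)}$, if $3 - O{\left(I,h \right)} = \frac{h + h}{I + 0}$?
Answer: $387$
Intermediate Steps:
$O{\left(I,h \right)} = 3 - \frac{2 h}{I}$ ($O{\left(I,h \right)} = 3 - \frac{h + h}{I + 0} = 3 - \frac{2 h}{I}$)
$O{\left(-2,-4 \right)} \left(-32\right) 6 - Q{\left(152,-195 \right)} = \left(3 - - \frac{8}{-2}\right) \left(-32\right) 6 - -195 = \left(3 - \left(-8\right) \left(- \frac{1}{2}\right)\right) \left(-32\right) 6 + 195 = \left(3 - 4\right) \left(-32\right) 6 + 195 = \left(-1\right) \left(-32\right) 6 + 195 = 32 \cdot 6 + 195 = 192 + 195 = 387$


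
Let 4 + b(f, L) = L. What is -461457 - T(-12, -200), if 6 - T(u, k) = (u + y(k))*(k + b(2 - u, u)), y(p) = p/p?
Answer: -459087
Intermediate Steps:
y(p) = 1
b(f, L) = -4 + L
T(u, k) = 6 - (1 + u)*(-4 + k + u) (T(u, k) = 6 - (u + 1)*(k + (-4 + u)) = 6 - (1 + u)*(-4 + k + u))
-461457 - T(-12, -200) = -461457 - (10 - 1*(-200) - 1*(-12) - 1*(-200)*(-12) - 1*(-12)*(-4 - 12)) = -461457 - (10 + 200 + 12 - 2400 - 1*(-12)*(-16)) = -461457 - (10 + 200 + 12 - 2400 - 192) = -461457 - 1*(-2370) = -461457 + 2370 = -459087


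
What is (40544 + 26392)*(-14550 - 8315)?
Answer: -1530491640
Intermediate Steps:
(40544 + 26392)*(-14550 - 8315) = 66936*(-22865) = -1530491640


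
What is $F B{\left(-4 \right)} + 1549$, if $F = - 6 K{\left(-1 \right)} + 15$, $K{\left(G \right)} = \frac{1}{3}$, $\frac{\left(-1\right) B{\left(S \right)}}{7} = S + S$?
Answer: $2277$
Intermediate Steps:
$B{\left(S \right)} = - 14 S$ ($B{\left(S \right)} = - 7 \left(S + S\right) = - 7 \cdot 2 S = - 14 S$)
$K{\left(G \right)} = \frac{1}{3}$
$F = 13$ ($F = \left(-6\right) \frac{1}{3} + 15 = -2 + 15 = 13$)
$F B{\left(-4 \right)} + 1549 = 13 \left(\left(-14\right) \left(-4\right)\right) + 1549 = 13 \cdot 56 + 1549 = 728 + 1549 = 2277$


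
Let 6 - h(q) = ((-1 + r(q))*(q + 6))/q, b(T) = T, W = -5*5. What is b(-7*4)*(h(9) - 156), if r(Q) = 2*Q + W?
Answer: 11480/3 ≈ 3826.7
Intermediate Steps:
W = -25
r(Q) = -25 + 2*Q (r(Q) = 2*Q - 25 = -25 + 2*Q)
h(q) = 6 - (-26 + 2*q)*(6 + q)/q (h(q) = 6 - (-1 + (-25 + 2*q))*(q + 6)/q = 6 - (-26 + 2*q)*(6 + q)/q)
b(-7*4)*(h(9) - 156) = (-7*4)*((20 - 2*9 + 156/9) - 156) = -28*((20 - 18 + 156*(⅑)) - 156) = -28*((20 - 18 + 52/3) - 156) = -28*(58/3 - 156) = -28*(-410/3) = 11480/3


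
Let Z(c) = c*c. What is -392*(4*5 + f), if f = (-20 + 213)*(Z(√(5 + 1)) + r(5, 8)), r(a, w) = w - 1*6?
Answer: -613088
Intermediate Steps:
Z(c) = c²
r(a, w) = -6 + w (r(a, w) = w - 6 = -6 + w)
f = 1544 (f = (-20 + 213)*((√(5 + 1))² + (-6 + 8)) = 193*((√6)² + 2) = 193*(6 + 2) = 193*8 = 1544)
-392*(4*5 + f) = -392*(4*5 + 1544) = -392*(20 + 1544) = -392*1564 = -613088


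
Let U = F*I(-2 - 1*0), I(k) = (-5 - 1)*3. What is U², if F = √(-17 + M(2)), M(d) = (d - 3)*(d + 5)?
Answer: -7776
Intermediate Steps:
M(d) = (-3 + d)*(5 + d)
I(k) = -18 (I(k) = -6*3 = -18)
F = 2*I*√6 (F = √(-17 + (-15 + 2² + 2*2)) = √(-17 + (-15 + 4 + 4)) = √(-17 - 7) = √(-24) = 2*I*√6 ≈ 4.899*I)
U = -36*I*√6 (U = (2*I*√6)*(-18) = -36*I*√6 ≈ -88.182*I)
U² = (-36*I*√6)² = -7776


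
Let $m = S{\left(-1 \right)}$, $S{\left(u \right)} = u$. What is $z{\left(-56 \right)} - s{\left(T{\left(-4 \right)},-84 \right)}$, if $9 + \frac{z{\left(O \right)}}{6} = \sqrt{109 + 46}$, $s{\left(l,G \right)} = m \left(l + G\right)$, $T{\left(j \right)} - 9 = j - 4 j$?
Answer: $-117 + 6 \sqrt{155} \approx -42.301$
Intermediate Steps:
$T{\left(j \right)} = 9 - 3 j$ ($T{\left(j \right)} = 9 + \left(j - 4 j\right) = 9 - 3 j$)
$m = -1$
$s{\left(l,G \right)} = - G - l$ ($s{\left(l,G \right)} = - (l + G) = - (G + l) = - G - l$)
$z{\left(O \right)} = -54 + 6 \sqrt{155}$ ($z{\left(O \right)} = -54 + 6 \sqrt{109 + 46} = -54 + 6 \sqrt{155}$)
$z{\left(-56 \right)} - s{\left(T{\left(-4 \right)},-84 \right)} = \left(-54 + 6 \sqrt{155}\right) - \left(\left(-1\right) \left(-84\right) - \left(9 - -12\right)\right) = \left(-54 + 6 \sqrt{155}\right) - \left(84 - \left(9 + 12\right)\right) = \left(-54 + 6 \sqrt{155}\right) - \left(84 - 21\right) = \left(-54 + 6 \sqrt{155}\right) - 63 = -117 + 6 \sqrt{155}$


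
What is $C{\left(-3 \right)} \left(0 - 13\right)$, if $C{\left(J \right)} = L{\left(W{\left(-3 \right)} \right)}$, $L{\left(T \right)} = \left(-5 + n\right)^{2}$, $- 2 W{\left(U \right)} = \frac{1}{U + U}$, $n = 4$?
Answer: $-13$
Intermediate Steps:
$W{\left(U \right)} = - \frac{1}{4 U}$ ($W{\left(U \right)} = - \frac{1}{2 \left(U + U\right)} = - \frac{1}{2 \cdot 2 U} = - \frac{\frac{1}{2} \frac{1}{U}}{2} = - \frac{1}{4 U}$)
$L{\left(T \right)} = 1$ ($L{\left(T \right)} = \left(-5 + 4\right)^{2} = \left(-1\right)^{2} = 1$)
$C{\left(J \right)} = 1$
$C{\left(-3 \right)} \left(0 - 13\right) = 1 \left(0 - 13\right) = 1 \left(-13\right) = -13$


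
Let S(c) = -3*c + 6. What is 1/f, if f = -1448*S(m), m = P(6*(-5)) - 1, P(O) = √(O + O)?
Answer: -1/99912 - I*√15/149868 ≈ -1.0009e-5 - 2.5843e-5*I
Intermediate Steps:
P(O) = √2*√O (P(O) = √(2*O) = √2*√O)
m = -1 + 2*I*√15 (m = √2*√(6*(-5)) - 1 = √2*√(-30) - 1 = √2*(I*√30) - 1 = 2*I*√15 - 1 = -1 + 2*I*√15 ≈ -1.0 + 7.746*I)
S(c) = 6 - 3*c
f = -13032 + 8688*I*√15 (f = -1448*(6 - 3*(-1 + 2*I*√15)) = -1448*(6 + (3 - 6*I*√15)) = -1448*(9 - 6*I*√15) = -13032 + 8688*I*√15 ≈ -13032.0 + 33649.0*I)
1/f = 1/(-13032 + 8688*I*√15)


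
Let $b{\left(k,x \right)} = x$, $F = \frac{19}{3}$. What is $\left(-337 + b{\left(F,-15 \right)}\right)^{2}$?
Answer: $123904$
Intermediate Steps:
$F = \frac{19}{3}$ ($F = 19 \cdot \frac{1}{3} = \frac{19}{3} \approx 6.3333$)
$\left(-337 + b{\left(F,-15 \right)}\right)^{2} = \left(-337 - 15\right)^{2} = \left(-352\right)^{2} = 123904$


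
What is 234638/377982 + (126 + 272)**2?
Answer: 29937047683/188991 ≈ 1.5840e+5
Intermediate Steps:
234638/377982 + (126 + 272)**2 = 234638*(1/377982) + 398**2 = 117319/188991 + 158404 = 29937047683/188991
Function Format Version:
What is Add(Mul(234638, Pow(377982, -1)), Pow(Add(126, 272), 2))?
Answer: Rational(29937047683, 188991) ≈ 1.5840e+5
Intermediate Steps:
Add(Mul(234638, Pow(377982, -1)), Pow(Add(126, 272), 2)) = Add(Mul(234638, Rational(1, 377982)), Pow(398, 2)) = Add(Rational(117319, 188991), 158404) = Rational(29937047683, 188991)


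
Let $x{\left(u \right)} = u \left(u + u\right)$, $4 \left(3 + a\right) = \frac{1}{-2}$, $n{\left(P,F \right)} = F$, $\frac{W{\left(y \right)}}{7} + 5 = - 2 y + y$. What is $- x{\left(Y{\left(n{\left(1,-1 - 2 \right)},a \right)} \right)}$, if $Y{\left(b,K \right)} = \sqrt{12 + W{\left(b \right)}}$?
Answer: $4$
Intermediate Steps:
$W{\left(y \right)} = -35 - 7 y$ ($W{\left(y \right)} = -35 + 7 \left(- 2 y + y\right) = -35 + 7 \left(- y\right) = -35 - 7 y$)
$a = - \frac{25}{8}$ ($a = -3 + \frac{1}{4 \left(-2\right)} = -3 + \frac{1}{4} \left(- \frac{1}{2}\right) = -3 - \frac{1}{8} = - \frac{25}{8} \approx -3.125$)
$Y{\left(b,K \right)} = \sqrt{-23 - 7 b}$ ($Y{\left(b,K \right)} = \sqrt{12 - \left(35 + 7 b\right)} = \sqrt{-23 - 7 b}$)
$x{\left(u \right)} = 2 u^{2}$ ($x{\left(u \right)} = u 2 u = 2 u^{2}$)
$- x{\left(Y{\left(n{\left(1,-1 - 2 \right)},a \right)} \right)} = - 2 \left(\sqrt{-23 - 7 \left(-1 - 2\right)}\right)^{2} = - 2 \left(\sqrt{-23 - -21}\right)^{2} = - 2 \left(\sqrt{-23 + 21}\right)^{2} = - 2 \left(\sqrt{-2}\right)^{2} = - 2 \left(i \sqrt{2}\right)^{2} = - 2 \left(-2\right) = \left(-1\right) \left(-4\right) = 4$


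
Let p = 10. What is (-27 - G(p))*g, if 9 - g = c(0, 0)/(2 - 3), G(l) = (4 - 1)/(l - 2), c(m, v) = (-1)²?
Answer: -1095/4 ≈ -273.75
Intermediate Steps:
c(m, v) = 1
G(l) = 3/(-2 + l)
g = 10 (g = 9 - 1/(2 - 3) = 9 - 1/(-1) = 9 - (-1) = 9 - 1*(-1) = 9 + 1 = 10)
(-27 - G(p))*g = (-27 - 3/(-2 + 10))*10 = (-27 - 3/8)*10 = -219/8*10 = -1095/4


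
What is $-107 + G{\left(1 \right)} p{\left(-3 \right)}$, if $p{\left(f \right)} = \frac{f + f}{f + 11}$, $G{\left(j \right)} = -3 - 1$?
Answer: $-104$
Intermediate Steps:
$G{\left(j \right)} = -4$
$p{\left(f \right)} = \frac{2 f}{11 + f}$
$-107 + G{\left(1 \right)} p{\left(-3 \right)} = -107 - 4 \cdot 2 \left(-3\right) \frac{1}{11 - 3} = -107 - 4 \cdot 2 \left(-3\right) \frac{1}{8} = -107 - -3 = -107 + 3 = -104$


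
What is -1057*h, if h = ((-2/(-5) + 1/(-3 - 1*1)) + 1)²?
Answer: -559153/400 ≈ -1397.9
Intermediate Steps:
h = 529/400 (h = ((-2*(-⅕) + 1/(-3 - 1)) + 1)² = ((⅖ + 1/(-4)) + 1)² = ((⅖ + 1*(-¼)) + 1)² = ((⅖ - ¼) + 1)² = (3/20 + 1)² = (23/20)² = 529/400 ≈ 1.3225)
-1057*h = -1057*529/400 = -559153/400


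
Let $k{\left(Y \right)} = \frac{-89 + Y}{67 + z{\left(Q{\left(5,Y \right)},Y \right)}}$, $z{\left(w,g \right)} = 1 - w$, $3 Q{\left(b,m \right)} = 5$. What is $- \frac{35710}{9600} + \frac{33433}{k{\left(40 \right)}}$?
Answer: $- \frac{709729473}{15680} \approx -45263.0$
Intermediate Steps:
$Q{\left(b,m \right)} = \frac{5}{3}$ ($Q{\left(b,m \right)} = \frac{1}{3} \cdot 5 = \frac{5}{3}$)
$k{\left(Y \right)} = - \frac{267}{199} + \frac{3 Y}{199}$ ($k{\left(Y \right)} = \frac{-89 + Y}{67 + \left(1 - \frac{5}{3}\right)} = \frac{-89 + Y}{67 - \frac{2}{3}} = \frac{-89 + Y}{\frac{199}{3}} = \left(-89 + Y\right) \frac{3}{199} = - \frac{267}{199} + \frac{3 Y}{199}$)
$- \frac{35710}{9600} + \frac{33433}{k{\left(40 \right)}} = - \frac{35710}{9600} + \frac{33433}{- \frac{267}{199} + \frac{3}{199} \cdot 40} = \left(-35710\right) \frac{1}{9600} + \frac{33433}{- \frac{267}{199} + \frac{120}{199}} = - \frac{3571}{960} + \frac{33433}{- \frac{147}{199}} = - \frac{3571}{960} + 33433 \left(- \frac{199}{147}\right) = - \frac{3571}{960} - \frac{6653167}{147} = - \frac{709729473}{15680}$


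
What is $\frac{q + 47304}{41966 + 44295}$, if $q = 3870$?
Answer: $\frac{51174}{86261} \approx 0.59325$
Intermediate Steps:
$\frac{q + 47304}{41966 + 44295} = \frac{3870 + 47304}{41966 + 44295} = \frac{51174}{86261}$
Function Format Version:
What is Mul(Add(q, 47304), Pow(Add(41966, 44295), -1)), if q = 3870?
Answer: Rational(51174, 86261) ≈ 0.59325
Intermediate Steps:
Mul(Add(q, 47304), Pow(Add(41966, 44295), -1)) = Mul(Add(3870, 47304), Pow(Add(41966, 44295), -1)) = Mul(51174, Pow(86261, -1)) = Mul(51174, Rational(1, 86261)) = Rational(51174, 86261)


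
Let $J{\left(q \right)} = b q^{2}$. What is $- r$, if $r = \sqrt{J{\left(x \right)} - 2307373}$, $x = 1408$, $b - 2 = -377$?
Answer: $- i \sqrt{745731373} \approx - 27308.0 i$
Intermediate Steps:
$b = -375$ ($b = 2 - 377 = -375$)
$J{\left(q \right)} = - 375 q^{2}$
$r = i \sqrt{745731373}$ ($r = \sqrt{- 375 \cdot 1408^{2} - 2307373} = \sqrt{\left(-375\right) 1982464 - 2307373} = \sqrt{-743424000 - 2307373} = \sqrt{-745731373} = i \sqrt{745731373} \approx 27308.0 i$)
$- r = - i \sqrt{745731373}$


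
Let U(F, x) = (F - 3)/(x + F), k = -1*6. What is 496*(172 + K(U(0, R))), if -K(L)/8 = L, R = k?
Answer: 83328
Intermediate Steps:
k = -6
R = -6
U(F, x) = (-3 + F)/(F + x)
K(L) = -8*L
496*(172 + K(U(0, R))) = 496*(172 - 8*(-3 + 0)/(0 - 6)) = 496*(172 - 8*(-3)/(-6)) = 496*(172 - (-4)*(-3)/3) = 496*(172 - 8*1/2) = 496*(172 - 4) = 496*168 = 83328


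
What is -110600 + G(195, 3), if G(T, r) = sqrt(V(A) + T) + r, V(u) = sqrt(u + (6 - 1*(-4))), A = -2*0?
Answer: -110597 + sqrt(195 + sqrt(10)) ≈ -1.1058e+5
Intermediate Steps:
A = 0
V(u) = sqrt(10 + u) (V(u) = sqrt(u + (6 + 4)) = sqrt(u + 10) = sqrt(10 + u))
G(T, r) = r + sqrt(T + sqrt(10)) (G(T, r) = sqrt(sqrt(10 + 0) + T) + r = sqrt(sqrt(10) + T) + r = sqrt(T + sqrt(10)) + r = r + sqrt(T + sqrt(10)))
-110600 + G(195, 3) = -110600 + (3 + sqrt(195 + sqrt(10))) = -110597 + sqrt(195 + sqrt(10))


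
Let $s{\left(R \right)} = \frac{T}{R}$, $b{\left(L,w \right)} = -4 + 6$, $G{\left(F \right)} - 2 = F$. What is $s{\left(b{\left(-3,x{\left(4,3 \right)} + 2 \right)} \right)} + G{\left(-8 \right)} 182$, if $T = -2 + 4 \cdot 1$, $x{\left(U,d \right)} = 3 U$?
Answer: $-1091$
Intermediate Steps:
$T = 2$ ($T = -2 + 4 = 2$)
$G{\left(F \right)} = 2 + F$
$b{\left(L,w \right)} = 2$
$s{\left(R \right)} = \frac{2}{R}$
$s{\left(b{\left(-3,x{\left(4,3 \right)} + 2 \right)} \right)} + G{\left(-8 \right)} 182 = \frac{2}{2} + \left(2 - 8\right) 182 = 2 \cdot \frac{1}{2} - 1092 = 1 - 1092 = -1091$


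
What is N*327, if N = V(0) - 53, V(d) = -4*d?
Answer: -17331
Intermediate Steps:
N = -53 (N = -4*0 - 53 = 0 - 53 = -53)
N*327 = -53*327 = -17331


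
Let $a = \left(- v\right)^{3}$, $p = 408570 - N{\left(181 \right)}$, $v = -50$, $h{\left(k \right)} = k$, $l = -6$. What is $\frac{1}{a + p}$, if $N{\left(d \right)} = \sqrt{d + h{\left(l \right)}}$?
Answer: $\frac{106714}{56939388945} + \frac{\sqrt{7}}{56939388945} \approx 1.8742 \cdot 10^{-6}$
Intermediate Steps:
$N{\left(d \right)} = \sqrt{-6 + d}$ ($N{\left(d \right)} = \sqrt{d - 6} = \sqrt{-6 + d}$)
$p = 408570 - 5 \sqrt{7}$ ($p = 408570 - \sqrt{-6 + 181} = 408570 - \sqrt{175} = 408570 - 5 \sqrt{7} \approx 4.0856 \cdot 10^{5}$)
$a = 125000$ ($a = \left(\left(-1\right) \left(-50\right)\right)^{3} = 50^{3} = 125000$)
$\frac{1}{a + p} = \frac{1}{125000 + \left(408570 - 5 \sqrt{7}\right)} = \frac{1}{533570 - 5 \sqrt{7}}$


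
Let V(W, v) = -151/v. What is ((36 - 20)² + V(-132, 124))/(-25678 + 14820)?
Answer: -31593/1346392 ≈ -0.023465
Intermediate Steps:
((36 - 20)² + V(-132, 124))/(-25678 + 14820) = ((36 - 20)² - 151/124)/(-25678 + 14820) = (16² - 151*1/124)/(-10858) = (256 - 151/124)*(-1/10858) = (31593/124)*(-1/10858) = -31593/1346392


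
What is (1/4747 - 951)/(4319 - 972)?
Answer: -4514396/15888209 ≈ -0.28413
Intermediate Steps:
(1/4747 - 951)/(4319 - 972) = (1/4747 - 951)/3347 = -4514396/4747*1/3347 = -4514396/15888209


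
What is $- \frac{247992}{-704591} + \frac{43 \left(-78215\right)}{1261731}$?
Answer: $- \frac{2056812963643}{889004307021} \approx -2.3136$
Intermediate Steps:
$- \frac{247992}{-704591} + \frac{43 \left(-78215\right)}{1261731} = \left(-247992\right) \left(- \frac{1}{704591}\right) - \frac{3363245}{1261731} = \frac{247992}{704591} - \frac{3363245}{1261731} = - \frac{2056812963643}{889004307021}$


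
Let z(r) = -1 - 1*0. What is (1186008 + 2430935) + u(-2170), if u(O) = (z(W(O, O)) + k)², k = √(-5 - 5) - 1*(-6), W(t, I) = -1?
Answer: 3616958 + 10*I*√10 ≈ 3.617e+6 + 31.623*I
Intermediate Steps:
z(r) = -1 (z(r) = -1 + 0 = -1)
k = 6 + I*√10 (k = √(-10) + 6 = I*√10 + 6 = 6 + I*√10 ≈ 6.0 + 3.1623*I)
u(O) = (5 + I*√10)² (u(O) = (-1 + (6 + I*√10))² = (5 + I*√10)²)
(1186008 + 2430935) + u(-2170) = (1186008 + 2430935) + (5 + I*√10)² = 3616943 + (5 + I*√10)²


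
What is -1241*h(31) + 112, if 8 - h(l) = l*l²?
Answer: 36960815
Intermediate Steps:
h(l) = 8 - l³ (h(l) = 8 - l*l² = 8 - l³)
-1241*h(31) + 112 = -1241*(8 - 1*31³) + 112 = -1241*(8 - 1*29791) + 112 = -1241*(8 - 29791) + 112 = -1241*(-29783) + 112 = 36960703 + 112 = 36960815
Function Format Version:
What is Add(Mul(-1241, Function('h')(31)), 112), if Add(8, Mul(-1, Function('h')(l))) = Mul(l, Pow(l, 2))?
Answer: 36960815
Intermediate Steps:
Function('h')(l) = Add(8, Mul(-1, Pow(l, 3))) (Function('h')(l) = Add(8, Mul(-1, Mul(l, Pow(l, 2)))) = Add(8, Mul(-1, Pow(l, 3))))
Add(Mul(-1241, Function('h')(31)), 112) = Add(Mul(-1241, Add(8, Mul(-1, Pow(31, 3)))), 112) = Add(Mul(-1241, Add(8, Mul(-1, 29791))), 112) = Add(Mul(-1241, Add(8, -29791)), 112) = Add(Mul(-1241, -29783), 112) = Add(36960703, 112) = 36960815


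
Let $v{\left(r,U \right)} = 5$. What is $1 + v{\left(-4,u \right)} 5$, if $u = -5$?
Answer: $26$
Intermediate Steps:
$1 + v{\left(-4,u \right)} 5 = 1 + 5 \cdot 5 = 1 + 25 = 26$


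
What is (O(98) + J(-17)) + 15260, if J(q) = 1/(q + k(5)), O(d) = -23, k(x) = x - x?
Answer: 259028/17 ≈ 15237.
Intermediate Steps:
k(x) = 0
J(q) = 1/q (J(q) = 1/(q + 0) = 1/q)
(O(98) + J(-17)) + 15260 = (-23 + 1/(-17)) + 15260 = (-23 - 1/17) + 15260 = -392/17 + 15260 = 259028/17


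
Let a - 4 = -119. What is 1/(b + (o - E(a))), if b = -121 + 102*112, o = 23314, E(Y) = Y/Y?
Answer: 1/34616 ≈ 2.8888e-5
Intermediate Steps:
a = -115 (a = 4 - 119 = -115)
E(Y) = 1
b = 11303 (b = -121 + 11424 = 11303)
1/(b + (o - E(a))) = 1/(11303 + (23314 - 1*1)) = 1/(11303 + (23314 - 1)) = 1/(11303 + 23313) = 1/34616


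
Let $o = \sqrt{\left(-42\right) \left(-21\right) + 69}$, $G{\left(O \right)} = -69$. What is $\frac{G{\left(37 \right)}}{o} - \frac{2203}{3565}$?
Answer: $- \frac{2203}{3565} - \frac{23 \sqrt{951}}{317} \approx -2.8554$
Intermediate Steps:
$o = \sqrt{951}$ ($o = \sqrt{882 + 69} = \sqrt{951} \approx 30.838$)
$\frac{G{\left(37 \right)}}{o} - \frac{2203}{3565} = - \frac{69}{\sqrt{951}} - \frac{2203}{3565} = - 69 \frac{\sqrt{951}}{951} - \frac{2203}{3565} = - \frac{23 \sqrt{951}}{317} - \frac{2203}{3565} = - \frac{2203}{3565} - \frac{23 \sqrt{951}}{317}$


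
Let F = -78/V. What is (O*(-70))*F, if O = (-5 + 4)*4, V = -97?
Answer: 21840/97 ≈ 225.15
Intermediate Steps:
F = 78/97 (F = -78/(-97) = -78*(-1/97) = 78/97 ≈ 0.80412)
O = -4 (O = -1*4 = -4)
(O*(-70))*F = -4*(-70)*(78/97) = 280*(78/97) = 21840/97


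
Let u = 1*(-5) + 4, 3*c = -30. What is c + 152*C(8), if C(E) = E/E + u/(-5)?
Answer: 862/5 ≈ 172.40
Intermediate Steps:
c = -10 (c = (1/3)*(-30) = -10)
u = -1 (u = -5 + 4 = -1)
C(E) = 6/5 (C(E) = E/E - 1/(-5) = 1 - 1*(-1/5) = 1 + 1/5 = 6/5)
c + 152*C(8) = -10 + 152*(6/5) = -10 + 912/5 = 862/5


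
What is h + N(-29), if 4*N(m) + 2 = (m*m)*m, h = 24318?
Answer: 72881/4 ≈ 18220.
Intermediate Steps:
N(m) = -½ + m³/4 (N(m) = -½ + ((m*m)*m)/4 = -½ + (m²*m)/4 = -½ + m³/4)
h + N(-29) = 24318 + (-½ + (¼)*(-29)³) = 24318 + (-½ + (¼)*(-24389)) = 24318 + (-½ - 24389/4) = 24318 - 24391/4 = 72881/4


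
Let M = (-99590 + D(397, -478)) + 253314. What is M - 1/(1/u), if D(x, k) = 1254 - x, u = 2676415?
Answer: -2521834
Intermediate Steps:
M = 154581 (M = (-99590 + (1254 - 1*397)) + 253314 = (-99590 + (1254 - 397)) + 253314 = (-99590 + 857) + 253314 = -98733 + 253314 = 154581)
M - 1/(1/u) = 154581 - 1/(1/2676415) = 154581 - 1/1/2676415 = 154581 - 1*2676415 = 154581 - 2676415 = -2521834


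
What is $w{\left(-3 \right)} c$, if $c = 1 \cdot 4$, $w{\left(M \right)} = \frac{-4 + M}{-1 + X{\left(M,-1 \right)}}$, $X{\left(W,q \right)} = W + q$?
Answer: $\frac{28}{5} \approx 5.6$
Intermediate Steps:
$w{\left(M \right)} = \frac{-4 + M}{-2 + M}$ ($w{\left(M \right)} = \frac{-4 + M}{-1 + \left(M - 1\right)} = \frac{-4 + M}{-1 + \left(-1 + M\right)} = \frac{-4 + M}{-2 + M}$)
$c = 4$
$w{\left(-3 \right)} c = \frac{-4 - 3}{-2 - 3} \cdot 4 = \frac{1}{-5} \left(-7\right) 4 = \left(- \frac{1}{5}\right) \left(-7\right) 4 = \frac{7}{5} \cdot 4 = \frac{28}{5}$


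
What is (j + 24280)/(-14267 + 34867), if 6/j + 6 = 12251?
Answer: 148654303/126123500 ≈ 1.1786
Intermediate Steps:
j = 6/12245 (j = 6/(-6 + 12251) = 6/12245 ≈ 0.00049000)
(j + 24280)/(-14267 + 34867) = (6/12245 + 24280)/(-14267 + 34867) = (297308606/12245)/20600 = (297308606/12245)*(1/20600) = 148654303/126123500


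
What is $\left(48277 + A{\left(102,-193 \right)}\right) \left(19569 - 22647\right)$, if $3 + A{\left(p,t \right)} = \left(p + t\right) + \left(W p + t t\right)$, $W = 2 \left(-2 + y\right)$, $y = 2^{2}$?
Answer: $-264215520$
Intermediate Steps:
$y = 4$
$W = 4$ ($W = 2 \left(-2 + 4\right) = 2 \cdot 2 = 4$)
$A{\left(p,t \right)} = -3 + t + t^{2} + 5 p$ ($A{\left(p,t \right)} = -3 + \left(\left(p + t\right) + \left(4 p + t t\right)\right) = -3 + \left(\left(p + t\right) + \left(4 p + t^{2}\right)\right) = -3 + \left(\left(p + t\right) + \left(t^{2} + 4 p\right)\right) = -3 + \left(t + t^{2} + 5 p\right) = -3 + t + t^{2} + 5 p$)
$\left(48277 + A{\left(102,-193 \right)}\right) \left(19569 - 22647\right) = \left(48277 + \left(-3 - 193 + \left(-193\right)^{2} + 5 \cdot 102\right)\right) \left(19569 - 22647\right) = \left(48277 + \left(-3 - 193 + 37249 + 510\right)\right) \left(-3078\right) = \left(48277 + 37563\right) \left(-3078\right) = 85840 \left(-3078\right) = -264215520$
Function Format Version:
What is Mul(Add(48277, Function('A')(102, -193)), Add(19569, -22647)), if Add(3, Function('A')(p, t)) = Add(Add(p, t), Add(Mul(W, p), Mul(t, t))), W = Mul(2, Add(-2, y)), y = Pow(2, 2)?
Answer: -264215520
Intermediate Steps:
y = 4
W = 4 (W = Mul(2, Add(-2, 4)) = Mul(2, 2) = 4)
Function('A')(p, t) = Add(-3, t, Pow(t, 2), Mul(5, p)) (Function('A')(p, t) = Add(-3, Add(Add(p, t), Add(Mul(4, p), Mul(t, t)))) = Add(-3, Add(Add(p, t), Add(Mul(4, p), Pow(t, 2)))) = Add(-3, Add(Add(p, t), Add(Pow(t, 2), Mul(4, p)))) = Add(-3, Add(t, Pow(t, 2), Mul(5, p))) = Add(-3, t, Pow(t, 2), Mul(5, p)))
Mul(Add(48277, Function('A')(102, -193)), Add(19569, -22647)) = Mul(Add(48277, Add(-3, -193, Pow(-193, 2), Mul(5, 102))), Add(19569, -22647)) = Mul(Add(48277, Add(-3, -193, 37249, 510)), -3078) = Mul(Add(48277, 37563), -3078) = Mul(85840, -3078) = -264215520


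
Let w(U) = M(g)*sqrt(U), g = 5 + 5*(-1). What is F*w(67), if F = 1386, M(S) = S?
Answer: 0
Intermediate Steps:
g = 0 (g = 5 - 5 = 0)
w(U) = 0 (w(U) = 0*sqrt(U) = 0)
F*w(67) = 1386*0 = 0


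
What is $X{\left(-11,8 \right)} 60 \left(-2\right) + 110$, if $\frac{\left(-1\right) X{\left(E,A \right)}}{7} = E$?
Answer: $-9130$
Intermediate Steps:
$X{\left(E,A \right)} = - 7 E$
$X{\left(-11,8 \right)} 60 \left(-2\right) + 110 = \left(-7\right) \left(-11\right) 60 \left(-2\right) + 110 = 77 \left(-120\right) + 110 = -9240 + 110 = -9130$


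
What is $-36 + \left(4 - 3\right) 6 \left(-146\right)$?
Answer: $-912$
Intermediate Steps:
$-36 + \left(4 - 3\right) 6 \left(-146\right) = -36 + 1 \cdot 6 \left(-146\right) = -36 + 6 \left(-146\right) = -36 - 876 = -912$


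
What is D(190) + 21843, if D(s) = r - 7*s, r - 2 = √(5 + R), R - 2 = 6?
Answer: 20515 + √13 ≈ 20519.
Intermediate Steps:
R = 8 (R = 2 + 6 = 8)
r = 2 + √13 (r = 2 + √(5 + 8) = 2 + √13 ≈ 5.6056)
D(s) = 2 + √13 - 7*s (D(s) = (2 + √13) - 7*s = 2 + √13 - 7*s)
D(190) + 21843 = (2 + √13 - 7*190) + 21843 = (2 + √13 - 1330) + 21843 = (-1328 + √13) + 21843 = 20515 + √13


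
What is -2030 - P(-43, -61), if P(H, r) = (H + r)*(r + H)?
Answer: -12846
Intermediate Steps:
P(H, r) = (H + r)² (P(H, r) = (H + r)*(H + r) = (H + r)²)
-2030 - P(-43, -61) = -2030 - (-43 - 61)² = -2030 - 1*(-104)² = -2030 - 1*10816 = -2030 - 10816 = -12846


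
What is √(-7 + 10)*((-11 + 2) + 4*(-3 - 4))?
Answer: -37*√3 ≈ -64.086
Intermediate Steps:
√(-7 + 10)*((-11 + 2) + 4*(-3 - 4)) = √3*(-9 + 4*(-7)) = √3*(-9 - 28) = √3*(-37) = -37*√3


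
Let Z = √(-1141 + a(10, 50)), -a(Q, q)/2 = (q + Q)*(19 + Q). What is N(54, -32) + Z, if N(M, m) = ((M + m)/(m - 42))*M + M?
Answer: 1404/37 + I*√4621 ≈ 37.946 + 67.978*I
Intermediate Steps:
a(Q, q) = -2*(19 + Q)*(Q + q) (a(Q, q) = -2*(q + Q)*(19 + Q) = -2*(Q + q)*(19 + Q) = -2*(19 + Q)*(Q + q))
N(M, m) = M + M*(M + m)/(-42 + m) (N(M, m) = ((M + m)/(-42 + m))*M + M = M*(M + m)/(-42 + m) + M = M + M*(M + m)/(-42 + m))
Z = I*√4621 (Z = √(-1141 + (-38*10 - 38*50 - 2*10² - 2*10*50)) = √(-1141 + (-380 - 1900 - 2*100 - 1000)) = √(-1141 + (-380 - 1900 - 200 - 1000)) = √(-1141 - 3480) = √(-4621) = I*√4621 ≈ 67.978*I)
N(54, -32) + Z = 54*(-42 + 54 + 2*(-32))/(-42 - 32) + I*√4621 = 54*(-42 + 54 - 64)/(-74) + I*√4621 = 54*(-1/74)*(-52) + I*√4621 = 1404/37 + I*√4621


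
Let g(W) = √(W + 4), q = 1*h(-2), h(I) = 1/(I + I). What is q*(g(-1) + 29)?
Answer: -29/4 - √3/4 ≈ -7.6830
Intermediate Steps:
h(I) = 1/(2*I)
q = -¼ (q = 1*((½)/(-2)) = 1*((½)*(-½)) = 1*(-¼) = -¼ ≈ -0.25000)
g(W) = √(4 + W)
q*(g(-1) + 29) = -(√(4 - 1) + 29)/4 = -(√3 + 29)/4 = -(29 + √3)/4 = -29/4 - √3/4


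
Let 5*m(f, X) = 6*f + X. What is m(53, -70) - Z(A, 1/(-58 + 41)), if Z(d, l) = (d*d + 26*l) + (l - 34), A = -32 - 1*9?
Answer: -135644/85 ≈ -1595.8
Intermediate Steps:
A = -41 (A = -32 - 9 = -41)
m(f, X) = X/5 + 6*f/5 (m(f, X) = (6*f + X)/5 = (X + 6*f)/5 = X/5 + 6*f/5)
Z(d, l) = -34 + d² + 27*l (Z(d, l) = (d² + 26*l) + (-34 + l) = -34 + d² + 27*l)
m(53, -70) - Z(A, 1/(-58 + 41)) = ((⅕)*(-70) + (6/5)*53) - (-34 + (-41)² + 27/(-58 + 41)) = (-14 + 318/5) - (-34 + 1681 + 27/(-17)) = 248/5 - (-34 + 1681 + 27*(-1/17)) = 248/5 - (-34 + 1681 - 27/17) = 248/5 - 1*27972/17 = 248/5 - 27972/17 = -135644/85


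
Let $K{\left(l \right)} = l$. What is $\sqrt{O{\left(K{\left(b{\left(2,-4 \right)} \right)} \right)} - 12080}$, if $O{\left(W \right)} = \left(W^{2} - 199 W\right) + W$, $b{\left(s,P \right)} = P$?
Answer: $2 i \sqrt{2818} \approx 106.17 i$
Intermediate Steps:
$O{\left(W \right)} = W^{2} - 198 W$
$\sqrt{O{\left(K{\left(b{\left(2,-4 \right)} \right)} \right)} - 12080} = \sqrt{- 4 \left(-198 - 4\right) - 12080} = \sqrt{\left(-4\right) \left(-202\right) - 12080} = \sqrt{808 - 12080} = \sqrt{-11272} = 2 i \sqrt{2818}$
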